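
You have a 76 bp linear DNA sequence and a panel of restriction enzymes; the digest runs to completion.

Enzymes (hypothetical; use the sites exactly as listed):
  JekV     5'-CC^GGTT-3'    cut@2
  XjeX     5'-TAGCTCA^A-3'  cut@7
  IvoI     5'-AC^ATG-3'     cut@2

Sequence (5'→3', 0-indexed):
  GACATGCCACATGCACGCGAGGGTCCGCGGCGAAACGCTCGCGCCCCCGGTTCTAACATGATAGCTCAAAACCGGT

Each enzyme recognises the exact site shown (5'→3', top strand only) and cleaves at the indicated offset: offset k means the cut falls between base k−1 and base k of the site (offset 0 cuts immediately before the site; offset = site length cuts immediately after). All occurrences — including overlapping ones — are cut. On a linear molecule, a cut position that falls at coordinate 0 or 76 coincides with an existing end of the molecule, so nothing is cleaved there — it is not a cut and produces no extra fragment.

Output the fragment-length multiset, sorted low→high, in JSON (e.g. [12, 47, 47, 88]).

Scan for sites:
  JekV (CCGGTT, off=2): starts [46] → cuts [48]
  XjeX (TAGCTCAA, off=7): starts [61] → cuts [68]
  IvoI (ACATG, off=2): starts [1, 8, 55] → cuts [3, 10, 57]

All cut coordinates (distinct, sorted): [3, 10, 48, 57, 68]

Fragment lengths:
  [0,3): 3 bp
  [3,10): 7 bp
  [10,48): 38 bp
  [48,57): 9 bp
  [57,68): 11 bp
  [68,76): 8 bp

[3,7,8,9,11,38]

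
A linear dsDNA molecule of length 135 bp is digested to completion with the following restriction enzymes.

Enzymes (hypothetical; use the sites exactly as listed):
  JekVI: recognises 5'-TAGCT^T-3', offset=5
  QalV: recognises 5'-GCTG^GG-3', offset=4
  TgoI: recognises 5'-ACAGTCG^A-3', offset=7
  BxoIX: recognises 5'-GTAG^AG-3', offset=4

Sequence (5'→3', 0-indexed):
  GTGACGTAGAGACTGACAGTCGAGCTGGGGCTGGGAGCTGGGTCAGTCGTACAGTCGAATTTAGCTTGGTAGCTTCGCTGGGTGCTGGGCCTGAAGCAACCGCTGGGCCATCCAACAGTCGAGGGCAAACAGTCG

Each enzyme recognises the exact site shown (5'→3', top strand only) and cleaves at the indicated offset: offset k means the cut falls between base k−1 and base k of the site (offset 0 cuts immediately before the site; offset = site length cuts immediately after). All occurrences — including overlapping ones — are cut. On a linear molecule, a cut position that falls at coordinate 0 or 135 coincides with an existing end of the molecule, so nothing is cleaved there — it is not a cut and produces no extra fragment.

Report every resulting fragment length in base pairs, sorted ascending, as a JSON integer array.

[5,6,6,7,7,8,9,9,13,14,16,17,18]

Scan for sites:
  JekVI (TAGCTT, off=5): starts [61, 69] → cuts [66, 74]
  QalV (GCTGGG, off=4): starts [23, 29, 36, 76, 83, 101] → cuts [27, 33, 40, 80, 87, 105]
  TgoI (ACAGTCGA, off=7): starts [15, 50, 114] → cuts [22, 57, 121]
  BxoIX (GTAGAG, off=4): starts [5] → cuts [9]

All cut coordinates (distinct, sorted): [9, 22, 27, 33, 40, 57, 66, 74, 80, 87, 105, 121]

Fragment lengths:
  [0,9): 9 bp
  [9,22): 13 bp
  [22,27): 5 bp
  [27,33): 6 bp
  [33,40): 7 bp
  [40,57): 17 bp
  [57,66): 9 bp
  [66,74): 8 bp
  [74,80): 6 bp
  [80,87): 7 bp
  [87,105): 18 bp
  [105,121): 16 bp
  [121,135): 14 bp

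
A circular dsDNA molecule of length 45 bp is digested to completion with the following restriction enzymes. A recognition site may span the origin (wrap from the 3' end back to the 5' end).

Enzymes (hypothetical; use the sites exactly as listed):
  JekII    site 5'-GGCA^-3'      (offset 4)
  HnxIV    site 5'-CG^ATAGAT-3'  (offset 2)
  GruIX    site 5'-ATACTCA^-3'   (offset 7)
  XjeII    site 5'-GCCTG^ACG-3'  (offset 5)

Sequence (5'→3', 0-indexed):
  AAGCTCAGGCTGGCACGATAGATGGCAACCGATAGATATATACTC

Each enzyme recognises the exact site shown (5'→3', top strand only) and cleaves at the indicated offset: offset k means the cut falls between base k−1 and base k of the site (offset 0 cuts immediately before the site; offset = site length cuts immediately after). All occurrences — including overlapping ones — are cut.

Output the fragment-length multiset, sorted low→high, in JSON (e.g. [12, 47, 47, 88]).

[2,4,10,14,15]

Per-enzyme occurrences:
  JekII GGCA/4: at [11, 23] ⇒ [15, 27]
  HnxIV CGATAGAT/2: at [15, 29] ⇒ [17, 31]
  GruIX ATACTCA/7: at [39] ⇒ [1]
  XjeII (GCCTGACG, off=5): no sites

All cut coordinates (distinct, sorted): [1, 15, 17, 27, 31]

Fragment lengths:
  1→15: 14 bp
  15→17: 2 bp
  17→27: 10 bp
  27→31: 4 bp
  31→1 (wrap): 45-31+1 = 15 bp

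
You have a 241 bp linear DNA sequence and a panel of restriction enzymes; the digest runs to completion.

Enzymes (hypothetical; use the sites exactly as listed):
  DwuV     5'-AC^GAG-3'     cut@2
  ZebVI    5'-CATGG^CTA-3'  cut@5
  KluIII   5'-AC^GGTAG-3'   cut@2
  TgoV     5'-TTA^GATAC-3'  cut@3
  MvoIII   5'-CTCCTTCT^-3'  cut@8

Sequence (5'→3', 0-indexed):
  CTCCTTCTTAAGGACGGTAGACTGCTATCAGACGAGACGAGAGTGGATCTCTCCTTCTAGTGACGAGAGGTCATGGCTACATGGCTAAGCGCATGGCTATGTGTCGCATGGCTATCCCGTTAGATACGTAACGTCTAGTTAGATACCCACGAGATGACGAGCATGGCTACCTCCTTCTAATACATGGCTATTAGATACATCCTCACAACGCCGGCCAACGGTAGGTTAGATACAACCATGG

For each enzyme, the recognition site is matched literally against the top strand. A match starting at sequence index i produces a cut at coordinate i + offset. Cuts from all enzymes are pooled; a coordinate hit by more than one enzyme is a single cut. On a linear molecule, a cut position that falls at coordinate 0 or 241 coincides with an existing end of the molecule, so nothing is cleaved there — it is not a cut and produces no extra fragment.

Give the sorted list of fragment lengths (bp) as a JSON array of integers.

Per-enzyme occurrences:
  DwuV ACGAG/2: at [31, 36, 62, 148, 156] ⇒ [33, 38, 64, 150, 158]
  ZebVI CATGGCTA/5: at [71, 79, 91, 106, 161, 182] ⇒ [76, 84, 96, 111, 166, 187]
  KluIII ACGGTAG/2: at [13, 217] ⇒ [15, 219]
  TgoV TTAGATAC/3: at [119, 138, 190, 225] ⇒ [122, 141, 193, 228]
  MvoIII CTCCTTCT/8: at [0, 50, 170] ⇒ [8, 58, 178]

All cut coordinates (distinct, sorted): [8, 15, 33, 38, 58, 64, 76, 84, 96, 111, 122, 141, 150, 158, 166, 178, 187, 193, 219, 228]

Fragment lengths:
  [0,8): 8 bp
  [8,15): 7 bp
  [15,33): 18 bp
  [33,38): 5 bp
  [38,58): 20 bp
  [58,64): 6 bp
  [64,76): 12 bp
  [76,84): 8 bp
  [84,96): 12 bp
  [96,111): 15 bp
  [111,122): 11 bp
  [122,141): 19 bp
  [141,150): 9 bp
  [150,158): 8 bp
  [158,166): 8 bp
  [166,178): 12 bp
  [178,187): 9 bp
  [187,193): 6 bp
  [193,219): 26 bp
  [219,228): 9 bp
  [228,241): 13 bp

[5,6,6,7,8,8,8,8,9,9,9,11,12,12,12,13,15,18,19,20,26]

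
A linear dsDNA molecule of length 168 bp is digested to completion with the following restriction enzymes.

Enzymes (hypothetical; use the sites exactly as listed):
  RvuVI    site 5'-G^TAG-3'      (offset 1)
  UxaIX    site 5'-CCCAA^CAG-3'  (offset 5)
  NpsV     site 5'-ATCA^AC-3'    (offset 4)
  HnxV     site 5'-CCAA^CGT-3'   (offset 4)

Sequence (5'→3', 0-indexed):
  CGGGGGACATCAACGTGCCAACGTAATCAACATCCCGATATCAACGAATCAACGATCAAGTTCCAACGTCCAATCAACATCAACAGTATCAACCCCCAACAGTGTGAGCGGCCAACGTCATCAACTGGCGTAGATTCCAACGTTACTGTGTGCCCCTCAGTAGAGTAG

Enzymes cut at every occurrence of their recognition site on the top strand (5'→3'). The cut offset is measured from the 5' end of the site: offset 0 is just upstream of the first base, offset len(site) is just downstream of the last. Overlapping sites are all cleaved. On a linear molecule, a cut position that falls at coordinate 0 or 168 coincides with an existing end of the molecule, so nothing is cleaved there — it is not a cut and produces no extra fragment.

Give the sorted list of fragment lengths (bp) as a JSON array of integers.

Scan for sites:
  RvuVI GTAG/1: at [129, 159, 164] ⇒ [130, 160, 165]
  UxaIX CCCAACAG/5: at [94] ⇒ [99]
  NpsV ATCAAC/4: at [8, 25, 39, 47, 72, 78, 87, 119] ⇒ [12, 29, 43, 51, 76, 82, 91, 123]
  HnxV CCAACGT/4: at [17, 62, 111, 136] ⇒ [21, 66, 115, 140]

Pooled cuts: [12, 21, 29, 43, 51, 66, 76, 82, 91, 99, 115, 123, 130, 140, 160, 165]

Fragments:
  [0,12): 12 bp
  [12,21): 9 bp
  [21,29): 8 bp
  [29,43): 14 bp
  [43,51): 8 bp
  [51,66): 15 bp
  [66,76): 10 bp
  [76,82): 6 bp
  [82,91): 9 bp
  [91,99): 8 bp
  [99,115): 16 bp
  [115,123): 8 bp
  [123,130): 7 bp
  [130,140): 10 bp
  [140,160): 20 bp
  [160,165): 5 bp
  [165,168): 3 bp

[3,5,6,7,8,8,8,8,9,9,10,10,12,14,15,16,20]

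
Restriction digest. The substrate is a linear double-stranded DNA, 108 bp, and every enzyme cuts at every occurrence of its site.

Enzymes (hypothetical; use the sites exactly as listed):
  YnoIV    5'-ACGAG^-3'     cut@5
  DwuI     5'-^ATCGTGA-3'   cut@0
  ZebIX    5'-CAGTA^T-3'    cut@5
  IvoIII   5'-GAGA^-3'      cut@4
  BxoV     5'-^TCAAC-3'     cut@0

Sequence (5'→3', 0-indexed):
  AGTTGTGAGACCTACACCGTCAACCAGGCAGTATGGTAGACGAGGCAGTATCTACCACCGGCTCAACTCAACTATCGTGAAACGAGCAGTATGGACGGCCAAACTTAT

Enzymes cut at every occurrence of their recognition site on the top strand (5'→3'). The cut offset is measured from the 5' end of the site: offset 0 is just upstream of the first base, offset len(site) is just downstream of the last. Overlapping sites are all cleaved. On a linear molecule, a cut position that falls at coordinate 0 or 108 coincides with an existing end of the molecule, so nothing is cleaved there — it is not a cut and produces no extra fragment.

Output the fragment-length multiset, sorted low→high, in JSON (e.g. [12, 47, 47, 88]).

Per-enzyme occurrences:
  YnoIV (ACGAG, off=5): starts [39, 81] → cuts [44, 86]
  DwuI (ATCGTGA, off=0): starts [73] → cuts [73]
  ZebIX (CAGTAT, off=5): starts [28, 45, 86] → cuts [33, 50, 91]
  IvoIII (GAGA, off=4): starts [6] → cuts [10]
  BxoV (TCAAC, off=0): starts [19, 62, 67] → cuts [19, 62, 67]

All cut coordinates (distinct, sorted): [10, 19, 33, 44, 50, 62, 67, 73, 86, 91]

Fragment lengths:
  [0,10): 10 bp
  [10,19): 9 bp
  [19,33): 14 bp
  [33,44): 11 bp
  [44,50): 6 bp
  [50,62): 12 bp
  [62,67): 5 bp
  [67,73): 6 bp
  [73,86): 13 bp
  [86,91): 5 bp
  [91,108): 17 bp

[5,5,6,6,9,10,11,12,13,14,17]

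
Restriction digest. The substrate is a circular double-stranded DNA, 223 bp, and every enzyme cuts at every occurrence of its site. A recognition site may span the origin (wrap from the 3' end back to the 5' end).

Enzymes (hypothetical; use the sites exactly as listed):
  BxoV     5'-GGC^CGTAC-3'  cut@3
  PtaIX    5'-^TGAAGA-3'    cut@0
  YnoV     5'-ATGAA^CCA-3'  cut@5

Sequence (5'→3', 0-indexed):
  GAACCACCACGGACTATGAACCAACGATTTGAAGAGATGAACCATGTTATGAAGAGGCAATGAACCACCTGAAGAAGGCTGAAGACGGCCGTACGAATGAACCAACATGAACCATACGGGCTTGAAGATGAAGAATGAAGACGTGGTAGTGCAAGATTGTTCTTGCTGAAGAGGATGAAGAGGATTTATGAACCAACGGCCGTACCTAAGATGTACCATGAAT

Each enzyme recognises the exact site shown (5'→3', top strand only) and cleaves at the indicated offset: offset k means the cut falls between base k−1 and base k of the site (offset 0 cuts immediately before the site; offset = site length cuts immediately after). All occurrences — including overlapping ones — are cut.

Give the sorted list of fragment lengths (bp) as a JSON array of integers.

Scan for sites:
  BxoV (GGCCGTAC, off=3): starts [86, 197] → cuts [89, 200]
  PtaIX (TGAAGA, off=0): starts [29, 49, 69, 79, 122, 128, 135, 166, 175] → cuts [29, 49, 69, 79, 122, 128, 135, 166, 175]
  YnoV (ATGAACCA, off=5): starts [15, 36, 59, 96, 106, 187, 221] → cuts [3, 20, 41, 64, 101, 111, 192]

All cut coordinates (distinct, sorted): [3, 20, 29, 41, 49, 64, 69, 79, 89, 101, 111, 122, 128, 135, 166, 175, 192, 200]

Fragments:
  3→20: 17 bp
  20→29: 9 bp
  29→41: 12 bp
  41→49: 8 bp
  49→64: 15 bp
  64→69: 5 bp
  69→79: 10 bp
  79→89: 10 bp
  89→101: 12 bp
  101→111: 10 bp
  111→122: 11 bp
  122→128: 6 bp
  128→135: 7 bp
  135→166: 31 bp
  166→175: 9 bp
  175→192: 17 bp
  192→200: 8 bp
  200→3 (wrap): 223-200+3 = 26 bp

[5,6,7,8,8,9,9,10,10,10,11,12,12,15,17,17,26,31]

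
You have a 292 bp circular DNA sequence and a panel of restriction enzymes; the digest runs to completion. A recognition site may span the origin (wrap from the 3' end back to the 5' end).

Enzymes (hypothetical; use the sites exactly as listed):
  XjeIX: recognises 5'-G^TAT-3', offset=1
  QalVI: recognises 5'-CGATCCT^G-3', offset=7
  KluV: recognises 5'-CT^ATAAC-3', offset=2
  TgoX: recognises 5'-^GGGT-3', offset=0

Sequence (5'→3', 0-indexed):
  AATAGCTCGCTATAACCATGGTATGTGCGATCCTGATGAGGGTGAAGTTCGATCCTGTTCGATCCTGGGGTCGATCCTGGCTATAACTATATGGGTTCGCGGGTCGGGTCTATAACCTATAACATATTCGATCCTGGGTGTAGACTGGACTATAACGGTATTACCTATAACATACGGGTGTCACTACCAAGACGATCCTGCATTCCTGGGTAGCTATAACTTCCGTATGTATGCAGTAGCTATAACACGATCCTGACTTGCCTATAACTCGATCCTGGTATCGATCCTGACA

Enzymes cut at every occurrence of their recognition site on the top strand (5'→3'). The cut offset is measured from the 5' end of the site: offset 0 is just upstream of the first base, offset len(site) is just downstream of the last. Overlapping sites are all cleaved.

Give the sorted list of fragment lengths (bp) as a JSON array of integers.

[1,2,4,4,5,5,6,7,7,8,8,8,8,9,9,10,10,10,10,10,11,12,13,13,13,15,16,17,17,24]

Scan for sites:
  XjeIX (GTAT, off=1): starts [20, 157, 224, 228, 277] → cuts [21, 158, 225, 229, 278]
  QalVI (CGATCCTG, off=7): starts [27, 49, 59, 71, 128, 192, 247, 269, 281] → cuts [34, 56, 66, 78, 135, 199, 254, 276, 288]
  KluV (CTATAAC, off=2): starts [9, 80, 109, 116, 149, 164, 213, 239, 261] → cuts [11, 82, 111, 118, 151, 166, 215, 241, 263]
  TgoX (GGGT, off=0): starts [39, 67, 92, 100, 105, 135, 175, 207] → cuts [39, 67, 92, 100, 105, 135, 175, 207]

Pooled cuts: [11, 21, 34, 39, 56, 66, 67, 78, 82, 92, 100, 105, 111, 118, 135, 151, 158, 166, 175, 199, 207, 215, 225, 229, 241, 254, 263, 276, 278, 288]

Fragments:
  11→21: 10 bp
  21→34: 13 bp
  34→39: 5 bp
  39→56: 17 bp
  56→66: 10 bp
  66→67: 1 bp
  67→78: 11 bp
  78→82: 4 bp
  82→92: 10 bp
  92→100: 8 bp
  100→105: 5 bp
  105→111: 6 bp
  111→118: 7 bp
  118→135: 17 bp
  135→151: 16 bp
  151→158: 7 bp
  158→166: 8 bp
  166→175: 9 bp
  175→199: 24 bp
  199→207: 8 bp
  207→215: 8 bp
  215→225: 10 bp
  225→229: 4 bp
  229→241: 12 bp
  241→254: 13 bp
  254→263: 9 bp
  263→276: 13 bp
  276→278: 2 bp
  278→288: 10 bp
  288→11 (wrap): 292-288+11 = 15 bp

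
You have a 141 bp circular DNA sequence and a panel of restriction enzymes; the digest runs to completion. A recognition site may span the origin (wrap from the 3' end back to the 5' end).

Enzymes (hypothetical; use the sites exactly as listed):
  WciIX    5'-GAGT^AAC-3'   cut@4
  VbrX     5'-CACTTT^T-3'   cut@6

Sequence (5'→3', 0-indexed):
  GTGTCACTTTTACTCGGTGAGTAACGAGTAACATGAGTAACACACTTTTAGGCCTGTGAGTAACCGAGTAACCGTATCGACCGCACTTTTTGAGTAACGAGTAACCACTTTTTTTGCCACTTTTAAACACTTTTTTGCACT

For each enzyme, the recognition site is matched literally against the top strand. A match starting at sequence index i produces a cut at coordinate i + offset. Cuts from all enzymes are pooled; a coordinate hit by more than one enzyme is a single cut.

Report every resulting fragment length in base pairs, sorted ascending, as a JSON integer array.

Per-enzyme occurrences:
  WciIX GAGTAAC/4: at [18, 25, 34, 57, 65, 91, 98] ⇒ [22, 29, 38, 61, 69, 95, 102]
  VbrX CACTTTT/6: at [4, 42, 83, 105, 117, 127] ⇒ [10, 48, 89, 111, 123, 133]

Pooled cuts: [10, 22, 29, 38, 48, 61, 69, 89, 95, 102, 111, 123, 133]

Fragments:
  10→22: 12 bp
  22→29: 7 bp
  29→38: 9 bp
  38→48: 10 bp
  48→61: 13 bp
  61→69: 8 bp
  69→89: 20 bp
  89→95: 6 bp
  95→102: 7 bp
  102→111: 9 bp
  111→123: 12 bp
  123→133: 10 bp
  133→10 (wrap): 141-133+10 = 18 bp

[6,7,7,8,9,9,10,10,12,12,13,18,20]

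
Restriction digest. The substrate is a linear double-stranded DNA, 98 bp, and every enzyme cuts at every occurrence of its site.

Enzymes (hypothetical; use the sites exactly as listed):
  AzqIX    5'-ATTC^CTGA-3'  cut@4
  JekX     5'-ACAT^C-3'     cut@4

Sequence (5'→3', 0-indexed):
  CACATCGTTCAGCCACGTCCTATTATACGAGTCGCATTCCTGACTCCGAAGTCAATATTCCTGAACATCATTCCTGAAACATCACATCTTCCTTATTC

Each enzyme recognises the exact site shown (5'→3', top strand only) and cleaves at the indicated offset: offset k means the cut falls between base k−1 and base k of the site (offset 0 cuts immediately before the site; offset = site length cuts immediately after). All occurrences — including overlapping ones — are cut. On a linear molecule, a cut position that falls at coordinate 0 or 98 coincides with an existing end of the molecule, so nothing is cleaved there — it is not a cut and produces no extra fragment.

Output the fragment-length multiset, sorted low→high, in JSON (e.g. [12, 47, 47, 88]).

[5,5,5,8,9,11,21,34]

Scan for sites:
  AzqIX ATTCCTGA/4: at [35, 56, 69] ⇒ [39, 60, 73]
  JekX ACATC/4: at [1, 64, 78, 83] ⇒ [5, 68, 82, 87]

Pooled cuts: [5, 39, 60, 68, 73, 82, 87]

Fragments:
  [0,5): 5 bp
  [5,39): 34 bp
  [39,60): 21 bp
  [60,68): 8 bp
  [68,73): 5 bp
  [73,82): 9 bp
  [82,87): 5 bp
  [87,98): 11 bp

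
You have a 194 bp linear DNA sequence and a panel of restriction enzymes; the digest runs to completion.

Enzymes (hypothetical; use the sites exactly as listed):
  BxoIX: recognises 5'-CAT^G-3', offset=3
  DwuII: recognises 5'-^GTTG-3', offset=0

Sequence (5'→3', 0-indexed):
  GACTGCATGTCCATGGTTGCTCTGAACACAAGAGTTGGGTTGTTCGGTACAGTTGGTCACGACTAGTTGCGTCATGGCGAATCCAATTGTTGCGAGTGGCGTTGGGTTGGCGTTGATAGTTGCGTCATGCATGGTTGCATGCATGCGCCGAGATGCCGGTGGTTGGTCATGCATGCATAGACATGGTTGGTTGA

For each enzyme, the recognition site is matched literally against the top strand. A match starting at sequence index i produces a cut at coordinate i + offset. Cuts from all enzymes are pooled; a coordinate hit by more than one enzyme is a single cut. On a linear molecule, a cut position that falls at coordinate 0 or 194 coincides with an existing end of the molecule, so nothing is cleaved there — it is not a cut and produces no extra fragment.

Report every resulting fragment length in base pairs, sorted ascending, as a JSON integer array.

Scan for sites:
  BxoIX CATG/3: at [5, 11, 72, 125, 129, 137, 141, 167, 171, 181] ⇒ [8, 14, 75, 128, 132, 140, 144, 170, 174, 184]
  DwuII GTTG/0: at [15, 33, 38, 51, 65, 88, 100, 105, 111, 118, 133, 161, 185, 189] ⇒ [15, 33, 38, 51, 65, 88, 100, 105, 111, 118, 133, 161, 185, 189]

All cut coordinates (distinct, sorted): [8, 14, 15, 33, 38, 51, 65, 75, 88, 100, 105, 111, 118, 128, 132, 133, 140, 144, 161, 170, 174, 184, 185, 189]

Fragment lengths:
  [0,8): 8 bp
  [8,14): 6 bp
  [14,15): 1 bp
  [15,33): 18 bp
  [33,38): 5 bp
  [38,51): 13 bp
  [51,65): 14 bp
  [65,75): 10 bp
  [75,88): 13 bp
  [88,100): 12 bp
  [100,105): 5 bp
  [105,111): 6 bp
  [111,118): 7 bp
  [118,128): 10 bp
  [128,132): 4 bp
  [132,133): 1 bp
  [133,140): 7 bp
  [140,144): 4 bp
  [144,161): 17 bp
  [161,170): 9 bp
  [170,174): 4 bp
  [174,184): 10 bp
  [184,185): 1 bp
  [185,189): 4 bp
  [189,194): 5 bp

[1,1,1,4,4,4,4,5,5,5,6,6,7,7,8,9,10,10,10,12,13,13,14,17,18]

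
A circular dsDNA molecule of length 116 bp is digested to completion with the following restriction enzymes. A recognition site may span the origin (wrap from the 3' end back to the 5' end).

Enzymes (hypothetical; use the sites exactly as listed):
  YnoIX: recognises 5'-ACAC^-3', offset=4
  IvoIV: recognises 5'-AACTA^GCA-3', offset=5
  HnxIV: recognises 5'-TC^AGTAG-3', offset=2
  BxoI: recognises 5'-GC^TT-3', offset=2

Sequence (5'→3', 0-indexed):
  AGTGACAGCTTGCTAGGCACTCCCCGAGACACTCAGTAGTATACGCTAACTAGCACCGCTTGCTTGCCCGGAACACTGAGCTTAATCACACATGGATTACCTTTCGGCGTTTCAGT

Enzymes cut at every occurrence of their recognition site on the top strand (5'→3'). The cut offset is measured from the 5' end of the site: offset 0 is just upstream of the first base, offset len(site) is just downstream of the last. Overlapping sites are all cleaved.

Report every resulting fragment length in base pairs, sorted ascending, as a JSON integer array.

[2,4,5,7,10,12,13,18,22,23]

Scan for sites:
  YnoIX (ACAC, off=4): starts [28, 72, 87] → cuts [32, 76, 91]
  IvoIV (AACTAGCA, off=5): starts [47] → cuts [52]
  HnxIV (TCAGTAG, off=2): starts [32, 111] → cuts [34, 113]
  BxoI (GCTT, off=2): starts [7, 57, 61, 79] → cuts [9, 59, 63, 81]

All cut coordinates (distinct, sorted): [9, 32, 34, 52, 59, 63, 76, 81, 91, 113]

Fragments:
  9→32: 23 bp
  32→34: 2 bp
  34→52: 18 bp
  52→59: 7 bp
  59→63: 4 bp
  63→76: 13 bp
  76→81: 5 bp
  81→91: 10 bp
  91→113: 22 bp
  113→9 (wrap): 116-113+9 = 12 bp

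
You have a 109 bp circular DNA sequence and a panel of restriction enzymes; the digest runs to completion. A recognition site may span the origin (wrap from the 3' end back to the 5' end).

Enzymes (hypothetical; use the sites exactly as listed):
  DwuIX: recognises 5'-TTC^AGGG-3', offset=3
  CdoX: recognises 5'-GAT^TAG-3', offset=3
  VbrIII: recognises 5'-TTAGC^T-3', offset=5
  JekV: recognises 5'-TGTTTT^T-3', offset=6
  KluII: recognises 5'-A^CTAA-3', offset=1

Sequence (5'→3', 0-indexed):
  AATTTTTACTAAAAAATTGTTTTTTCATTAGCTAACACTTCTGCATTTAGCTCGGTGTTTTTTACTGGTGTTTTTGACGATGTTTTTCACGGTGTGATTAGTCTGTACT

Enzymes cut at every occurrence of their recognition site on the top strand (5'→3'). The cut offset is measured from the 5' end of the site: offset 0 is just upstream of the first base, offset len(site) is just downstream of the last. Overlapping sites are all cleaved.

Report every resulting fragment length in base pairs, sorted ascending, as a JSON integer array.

Site scan:
  DwuIX (TTCAGGG, off=3): no sites
  CdoX GATTAG/3: at [95] ⇒ [98]
  VbrIII TTAGCT/5: at [27, 46] ⇒ [32, 51]
  JekV TGTTTTT/6: at [17, 55, 68, 80] ⇒ [23, 61, 74, 86]
  KluII ACTAA/1: at [7, 106] ⇒ [8, 107]

All cut coordinates (distinct, sorted): [8, 23, 32, 51, 61, 74, 86, 98, 107]

Fragments:
  8→23: 15 bp
  23→32: 9 bp
  32→51: 19 bp
  51→61: 10 bp
  61→74: 13 bp
  74→86: 12 bp
  86→98: 12 bp
  98→107: 9 bp
  107→8 (wrap): 109-107+8 = 10 bp

[9,9,10,10,12,12,13,15,19]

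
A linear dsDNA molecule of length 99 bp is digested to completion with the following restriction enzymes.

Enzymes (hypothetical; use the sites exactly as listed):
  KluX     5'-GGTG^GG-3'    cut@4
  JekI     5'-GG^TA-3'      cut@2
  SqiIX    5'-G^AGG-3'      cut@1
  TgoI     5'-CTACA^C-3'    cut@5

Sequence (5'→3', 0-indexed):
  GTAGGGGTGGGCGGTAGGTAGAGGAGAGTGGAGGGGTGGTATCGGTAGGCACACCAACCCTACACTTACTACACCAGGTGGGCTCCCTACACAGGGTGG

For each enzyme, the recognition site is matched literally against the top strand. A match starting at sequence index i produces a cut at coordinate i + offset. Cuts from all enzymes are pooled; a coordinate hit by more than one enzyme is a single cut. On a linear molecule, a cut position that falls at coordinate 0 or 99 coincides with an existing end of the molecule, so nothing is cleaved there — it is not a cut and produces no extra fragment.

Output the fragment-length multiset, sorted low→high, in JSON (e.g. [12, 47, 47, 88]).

[3,4,5,6,7,8,8,9,9,10,11,19]

Site scan:
  KluX GGTGGG/4: at [5, 76] ⇒ [9, 80]
  JekI GGTA/2: at [12, 16, 37, 43] ⇒ [14, 18, 39, 45]
  SqiIX GAGG/1: at [20, 30] ⇒ [21, 31]
  TgoI CTACAC/5: at [59, 68, 86] ⇒ [64, 73, 91]

All cut coordinates (distinct, sorted): [9, 14, 18, 21, 31, 39, 45, 64, 73, 80, 91]

Fragments:
  [0,9): 9 bp
  [9,14): 5 bp
  [14,18): 4 bp
  [18,21): 3 bp
  [21,31): 10 bp
  [31,39): 8 bp
  [39,45): 6 bp
  [45,64): 19 bp
  [64,73): 9 bp
  [73,80): 7 bp
  [80,91): 11 bp
  [91,99): 8 bp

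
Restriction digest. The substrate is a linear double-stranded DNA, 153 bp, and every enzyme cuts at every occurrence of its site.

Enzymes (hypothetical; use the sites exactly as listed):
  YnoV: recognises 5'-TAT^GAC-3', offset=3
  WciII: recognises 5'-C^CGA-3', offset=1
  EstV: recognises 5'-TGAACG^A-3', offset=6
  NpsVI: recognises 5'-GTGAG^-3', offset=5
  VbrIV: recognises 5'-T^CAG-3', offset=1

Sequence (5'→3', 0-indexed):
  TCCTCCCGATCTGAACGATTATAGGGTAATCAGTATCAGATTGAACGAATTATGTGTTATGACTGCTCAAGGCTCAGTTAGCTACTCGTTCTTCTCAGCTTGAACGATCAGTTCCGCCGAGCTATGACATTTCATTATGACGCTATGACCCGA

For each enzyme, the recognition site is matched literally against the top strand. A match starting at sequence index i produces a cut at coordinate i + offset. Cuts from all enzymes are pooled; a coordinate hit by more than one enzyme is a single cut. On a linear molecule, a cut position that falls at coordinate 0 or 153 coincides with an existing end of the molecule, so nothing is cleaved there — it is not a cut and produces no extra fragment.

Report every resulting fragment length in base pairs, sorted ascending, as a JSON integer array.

Site scan:
  YnoV TATGAC/3: at [57, 122, 135, 143] ⇒ [60, 125, 138, 146]
  WciII CCGA/1: at [5, 116, 149] ⇒ [6, 117, 150]
  EstV TGAACGA/6: at [11, 41, 100] ⇒ [17, 47, 106]
  NpsVI (GTGAG, off=5): no sites
  VbrIV TCAG/1: at [29, 35, 73, 94, 107] ⇒ [30, 36, 74, 95, 108]

Pooled cuts: [6, 17, 30, 36, 47, 60, 74, 95, 106, 108, 117, 125, 138, 146, 150]

Fragment lengths:
  [0,6): 6 bp
  [6,17): 11 bp
  [17,30): 13 bp
  [30,36): 6 bp
  [36,47): 11 bp
  [47,60): 13 bp
  [60,74): 14 bp
  [74,95): 21 bp
  [95,106): 11 bp
  [106,108): 2 bp
  [108,117): 9 bp
  [117,125): 8 bp
  [125,138): 13 bp
  [138,146): 8 bp
  [146,150): 4 bp
  [150,153): 3 bp

[2,3,4,6,6,8,8,9,11,11,11,13,13,13,14,21]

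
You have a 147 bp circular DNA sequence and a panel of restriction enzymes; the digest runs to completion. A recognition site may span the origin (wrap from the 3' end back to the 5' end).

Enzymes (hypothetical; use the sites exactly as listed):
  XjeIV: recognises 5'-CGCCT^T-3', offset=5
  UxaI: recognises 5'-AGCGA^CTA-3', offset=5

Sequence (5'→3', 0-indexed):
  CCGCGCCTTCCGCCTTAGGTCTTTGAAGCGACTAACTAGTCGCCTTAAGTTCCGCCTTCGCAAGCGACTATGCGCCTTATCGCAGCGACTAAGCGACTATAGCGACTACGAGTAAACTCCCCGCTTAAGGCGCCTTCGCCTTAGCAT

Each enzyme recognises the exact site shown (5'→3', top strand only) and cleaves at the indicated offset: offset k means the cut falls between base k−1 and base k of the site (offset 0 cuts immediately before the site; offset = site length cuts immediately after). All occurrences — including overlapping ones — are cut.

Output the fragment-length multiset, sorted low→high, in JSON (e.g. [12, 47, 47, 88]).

Site scan:
  XjeIV (CGCCTT, off=5): starts [3, 10, 40, 52, 72, 130, 136] → cuts [8, 15, 45, 57, 77, 135, 141]
  UxaI (AGCGACTA, off=5): starts [26, 62, 83, 91, 100] → cuts [31, 67, 88, 96, 105]

Pooled cuts: [8, 15, 31, 45, 57, 67, 77, 88, 96, 105, 135, 141]

Fragment lengths:
  8→15: 7 bp
  15→31: 16 bp
  31→45: 14 bp
  45→57: 12 bp
  57→67: 10 bp
  67→77: 10 bp
  77→88: 11 bp
  88→96: 8 bp
  96→105: 9 bp
  105→135: 30 bp
  135→141: 6 bp
  141→8 (wrap): 147-141+8 = 14 bp

[6,7,8,9,10,10,11,12,14,14,16,30]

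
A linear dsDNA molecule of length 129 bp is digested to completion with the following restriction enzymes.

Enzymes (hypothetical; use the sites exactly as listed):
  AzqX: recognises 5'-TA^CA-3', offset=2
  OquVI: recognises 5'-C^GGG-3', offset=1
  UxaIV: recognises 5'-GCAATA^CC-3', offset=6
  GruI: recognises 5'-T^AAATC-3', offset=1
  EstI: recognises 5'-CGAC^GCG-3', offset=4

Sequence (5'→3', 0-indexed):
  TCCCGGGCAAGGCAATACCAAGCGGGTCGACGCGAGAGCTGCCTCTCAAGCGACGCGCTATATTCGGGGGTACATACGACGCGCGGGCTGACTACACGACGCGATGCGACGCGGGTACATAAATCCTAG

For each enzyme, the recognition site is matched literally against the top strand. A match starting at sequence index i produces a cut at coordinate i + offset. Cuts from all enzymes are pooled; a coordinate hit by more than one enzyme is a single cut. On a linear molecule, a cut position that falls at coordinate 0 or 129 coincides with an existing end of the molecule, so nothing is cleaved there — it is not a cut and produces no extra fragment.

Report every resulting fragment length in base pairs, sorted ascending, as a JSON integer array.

[2,3,4,4,5,6,6,7,8,8,9,10,10,11,13,23]

Site scan:
  AzqX TACA/2: at [70, 92, 115] ⇒ [72, 94, 117]
  OquVI CGGG/1: at [3, 22, 64, 83, 111] ⇒ [4, 23, 65, 84, 112]
  UxaIV GCAATACC/6: at [11] ⇒ [17]
  GruI TAAATC/1: at [119] ⇒ [120]
  EstI CGACGCG/4: at [27, 50, 76, 96, 106] ⇒ [31, 54, 80, 100, 110]

Pooled cuts: [4, 17, 23, 31, 54, 65, 72, 80, 84, 94, 100, 110, 112, 117, 120]

Fragment lengths:
  [0,4): 4 bp
  [4,17): 13 bp
  [17,23): 6 bp
  [23,31): 8 bp
  [31,54): 23 bp
  [54,65): 11 bp
  [65,72): 7 bp
  [72,80): 8 bp
  [80,84): 4 bp
  [84,94): 10 bp
  [94,100): 6 bp
  [100,110): 10 bp
  [110,112): 2 bp
  [112,117): 5 bp
  [117,120): 3 bp
  [120,129): 9 bp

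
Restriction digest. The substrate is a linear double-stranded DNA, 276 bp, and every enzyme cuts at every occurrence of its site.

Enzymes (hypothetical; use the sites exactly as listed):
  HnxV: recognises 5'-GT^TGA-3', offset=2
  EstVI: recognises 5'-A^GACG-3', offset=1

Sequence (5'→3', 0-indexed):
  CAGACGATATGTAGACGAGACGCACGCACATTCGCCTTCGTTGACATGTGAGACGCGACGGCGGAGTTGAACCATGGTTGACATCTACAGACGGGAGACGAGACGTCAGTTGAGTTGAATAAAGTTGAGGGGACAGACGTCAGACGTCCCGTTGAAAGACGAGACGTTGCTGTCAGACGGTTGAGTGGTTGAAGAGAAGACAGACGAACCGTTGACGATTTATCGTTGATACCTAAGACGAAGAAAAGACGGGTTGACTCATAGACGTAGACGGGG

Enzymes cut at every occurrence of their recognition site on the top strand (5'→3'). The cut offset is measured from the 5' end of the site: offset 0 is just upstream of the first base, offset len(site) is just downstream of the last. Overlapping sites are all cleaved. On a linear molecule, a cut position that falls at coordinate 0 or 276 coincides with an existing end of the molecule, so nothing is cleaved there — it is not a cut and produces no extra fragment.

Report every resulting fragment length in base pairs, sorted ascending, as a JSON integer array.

[2,5,5,5,5,5,6,6,7,7,7,7,8,9,9,10,10,10,10,10,10,11,11,11,11,13,13,14,16,23]

Scan for sites:
  HnxV (GTTGA, off=2): starts [39, 65, 76, 108, 113, 123, 150, 179, 187, 210, 224, 252] → cuts [41, 67, 78, 110, 115, 125, 152, 181, 189, 212, 226, 254]
  EstVI (AGACG, off=1): starts [1, 12, 17, 50, 88, 95, 100, 134, 141, 156, 161, 174, 201, 235, 246, 262, 268] → cuts [2, 13, 18, 51, 89, 96, 101, 135, 142, 157, 162, 175, 202, 236, 247, 263, 269]

Pooled cuts: [2, 13, 18, 41, 51, 67, 78, 89, 96, 101, 110, 115, 125, 135, 142, 152, 157, 162, 175, 181, 189, 202, 212, 226, 236, 247, 254, 263, 269]

Fragment lengths:
  [0,2): 2 bp
  [2,13): 11 bp
  [13,18): 5 bp
  [18,41): 23 bp
  [41,51): 10 bp
  [51,67): 16 bp
  [67,78): 11 bp
  [78,89): 11 bp
  [89,96): 7 bp
  [96,101): 5 bp
  [101,110): 9 bp
  [110,115): 5 bp
  [115,125): 10 bp
  [125,135): 10 bp
  [135,142): 7 bp
  [142,152): 10 bp
  [152,157): 5 bp
  [157,162): 5 bp
  [162,175): 13 bp
  [175,181): 6 bp
  [181,189): 8 bp
  [189,202): 13 bp
  [202,212): 10 bp
  [212,226): 14 bp
  [226,236): 10 bp
  [236,247): 11 bp
  [247,254): 7 bp
  [254,263): 9 bp
  [263,269): 6 bp
  [269,276): 7 bp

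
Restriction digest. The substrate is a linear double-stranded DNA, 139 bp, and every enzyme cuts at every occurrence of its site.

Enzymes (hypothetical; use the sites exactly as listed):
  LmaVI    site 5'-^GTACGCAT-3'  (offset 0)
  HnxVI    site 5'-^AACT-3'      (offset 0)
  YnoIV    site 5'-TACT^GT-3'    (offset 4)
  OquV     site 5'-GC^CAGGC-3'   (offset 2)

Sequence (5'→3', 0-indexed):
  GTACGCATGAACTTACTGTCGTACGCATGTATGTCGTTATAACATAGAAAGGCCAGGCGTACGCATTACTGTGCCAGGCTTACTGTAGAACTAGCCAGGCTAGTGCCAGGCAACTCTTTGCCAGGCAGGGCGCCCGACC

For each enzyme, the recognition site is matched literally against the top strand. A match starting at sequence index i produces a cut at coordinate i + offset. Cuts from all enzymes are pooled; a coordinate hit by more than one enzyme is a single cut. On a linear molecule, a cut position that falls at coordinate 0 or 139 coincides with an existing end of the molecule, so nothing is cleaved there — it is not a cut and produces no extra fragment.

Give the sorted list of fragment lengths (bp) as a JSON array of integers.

Site scan:
  LmaVI GTACGCAT/0: at [0, 20, 58] ⇒ [20, 58] (position 0 is a terminus of the linear molecule — no cut)
  HnxVI AACT/0: at [9, 88, 111] ⇒ [9, 88, 111]
  YnoIV TACTGT/4: at [13, 66, 80] ⇒ [17, 70, 84]
  OquV GCCAGGC/2: at [51, 72, 93, 104, 119] ⇒ [53, 74, 95, 106, 121]

Pooled cuts: [9, 17, 20, 53, 58, 70, 74, 84, 88, 95, 106, 111, 121]

Fragment lengths:
  [0,9): 9 bp
  [9,17): 8 bp
  [17,20): 3 bp
  [20,53): 33 bp
  [53,58): 5 bp
  [58,70): 12 bp
  [70,74): 4 bp
  [74,84): 10 bp
  [84,88): 4 bp
  [88,95): 7 bp
  [95,106): 11 bp
  [106,111): 5 bp
  [111,121): 10 bp
  [121,139): 18 bp

[3,4,4,5,5,7,8,9,10,10,11,12,18,33]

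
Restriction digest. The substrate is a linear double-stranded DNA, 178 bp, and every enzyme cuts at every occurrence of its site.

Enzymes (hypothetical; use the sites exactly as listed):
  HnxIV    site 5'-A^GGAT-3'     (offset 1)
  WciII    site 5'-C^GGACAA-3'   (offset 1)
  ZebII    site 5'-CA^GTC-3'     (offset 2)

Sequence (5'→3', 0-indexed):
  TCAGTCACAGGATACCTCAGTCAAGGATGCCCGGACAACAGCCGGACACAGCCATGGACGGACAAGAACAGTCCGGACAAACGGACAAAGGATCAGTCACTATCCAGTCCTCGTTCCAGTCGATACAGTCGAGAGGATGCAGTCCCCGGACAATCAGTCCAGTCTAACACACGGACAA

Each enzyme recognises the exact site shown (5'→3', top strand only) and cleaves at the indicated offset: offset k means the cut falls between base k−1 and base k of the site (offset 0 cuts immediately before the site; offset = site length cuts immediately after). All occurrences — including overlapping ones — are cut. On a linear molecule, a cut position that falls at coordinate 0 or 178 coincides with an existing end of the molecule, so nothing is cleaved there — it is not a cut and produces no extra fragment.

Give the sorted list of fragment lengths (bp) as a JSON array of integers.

[3,4,5,5,6,6,6,6,7,7,7,8,8,9,9,10,11,11,11,12,27]

Scan for sites:
  HnxIV AGGAT/1: at [8, 23, 88, 133] ⇒ [9, 24, 89, 134]
  WciII CGGACAA/1: at [31, 58, 73, 81, 146, 171] ⇒ [32, 59, 74, 82, 147, 172]
  ZebII CAGTC/2: at [1, 17, 68, 93, 104, 116, 125, 139, 154, 159] ⇒ [3, 19, 70, 95, 106, 118, 127, 141, 156, 161]

Pooled cuts: [3, 9, 19, 24, 32, 59, 70, 74, 82, 89, 95, 106, 118, 127, 134, 141, 147, 156, 161, 172]

Fragment lengths:
  [0,3): 3 bp
  [3,9): 6 bp
  [9,19): 10 bp
  [19,24): 5 bp
  [24,32): 8 bp
  [32,59): 27 bp
  [59,70): 11 bp
  [70,74): 4 bp
  [74,82): 8 bp
  [82,89): 7 bp
  [89,95): 6 bp
  [95,106): 11 bp
  [106,118): 12 bp
  [118,127): 9 bp
  [127,134): 7 bp
  [134,141): 7 bp
  [141,147): 6 bp
  [147,156): 9 bp
  [156,161): 5 bp
  [161,172): 11 bp
  [172,178): 6 bp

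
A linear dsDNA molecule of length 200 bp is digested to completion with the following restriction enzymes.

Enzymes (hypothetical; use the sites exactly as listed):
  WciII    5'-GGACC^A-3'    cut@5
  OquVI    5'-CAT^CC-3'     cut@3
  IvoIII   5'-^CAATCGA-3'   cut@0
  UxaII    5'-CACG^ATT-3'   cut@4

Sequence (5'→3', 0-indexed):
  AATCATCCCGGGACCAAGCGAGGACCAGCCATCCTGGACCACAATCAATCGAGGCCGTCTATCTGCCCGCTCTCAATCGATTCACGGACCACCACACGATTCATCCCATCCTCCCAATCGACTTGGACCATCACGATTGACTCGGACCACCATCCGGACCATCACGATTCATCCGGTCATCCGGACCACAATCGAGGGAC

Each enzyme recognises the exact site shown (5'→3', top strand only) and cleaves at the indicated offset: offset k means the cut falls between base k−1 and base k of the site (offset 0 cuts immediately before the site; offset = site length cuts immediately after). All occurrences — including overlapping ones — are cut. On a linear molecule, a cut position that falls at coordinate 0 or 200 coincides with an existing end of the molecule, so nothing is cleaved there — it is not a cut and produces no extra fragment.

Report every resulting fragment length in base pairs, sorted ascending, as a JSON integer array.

[1,5,5,5,5,6,6,6,6,6,6,7,7,8,8,8,9,11,12,13,15,17,28]

Scan for sites:
  WciII (GGACCA, off=5): starts [10, 21, 35, 85, 124, 143, 155, 182] → cuts [15, 26, 40, 90, 129, 148, 160, 187]
  OquVI (CATCC, off=3): starts [3, 29, 101, 106, 150, 169, 177] → cuts [6, 32, 104, 109, 153, 172, 180]
  IvoIII (CAATCGA, off=0): starts [45, 73, 114, 188] → cuts [45, 73, 114, 188]
  UxaII (CACGATT, off=4): starts [94, 131, 162] → cuts [98, 135, 166]

All cut coordinates (distinct, sorted): [6, 15, 26, 32, 40, 45, 73, 90, 98, 104, 109, 114, 129, 135, 148, 153, 160, 166, 172, 180, 187, 188]

Fragment lengths:
  [0,6): 6 bp
  [6,15): 9 bp
  [15,26): 11 bp
  [26,32): 6 bp
  [32,40): 8 bp
  [40,45): 5 bp
  [45,73): 28 bp
  [73,90): 17 bp
  [90,98): 8 bp
  [98,104): 6 bp
  [104,109): 5 bp
  [109,114): 5 bp
  [114,129): 15 bp
  [129,135): 6 bp
  [135,148): 13 bp
  [148,153): 5 bp
  [153,160): 7 bp
  [160,166): 6 bp
  [166,172): 6 bp
  [172,180): 8 bp
  [180,187): 7 bp
  [187,188): 1 bp
  [188,200): 12 bp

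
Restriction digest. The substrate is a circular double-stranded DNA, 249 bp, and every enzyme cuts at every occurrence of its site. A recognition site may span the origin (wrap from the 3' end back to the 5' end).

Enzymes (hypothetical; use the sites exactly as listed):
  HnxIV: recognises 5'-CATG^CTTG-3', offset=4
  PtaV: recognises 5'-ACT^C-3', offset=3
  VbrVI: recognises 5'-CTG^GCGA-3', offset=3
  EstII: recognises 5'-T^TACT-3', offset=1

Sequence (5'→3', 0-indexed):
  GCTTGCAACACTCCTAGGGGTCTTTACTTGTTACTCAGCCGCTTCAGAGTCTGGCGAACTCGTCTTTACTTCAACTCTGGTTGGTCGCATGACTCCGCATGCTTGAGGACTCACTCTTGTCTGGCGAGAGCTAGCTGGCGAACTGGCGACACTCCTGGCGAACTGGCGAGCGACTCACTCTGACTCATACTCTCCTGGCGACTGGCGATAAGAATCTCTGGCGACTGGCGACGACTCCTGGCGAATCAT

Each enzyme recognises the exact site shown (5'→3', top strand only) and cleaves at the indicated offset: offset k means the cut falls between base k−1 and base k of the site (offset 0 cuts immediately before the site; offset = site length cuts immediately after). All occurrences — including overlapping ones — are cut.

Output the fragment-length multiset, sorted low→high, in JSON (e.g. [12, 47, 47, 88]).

[4,4,4,4,4,6,6,6,6,7,7,7,7,7,8,8,8,8,9,10,10,10,10,11,12,14,16,18,18]

Site scan:
  HnxIV (CATGCTTG, off=4): starts [97, 246] → cuts [1, 101]
  PtaV (ACTC, off=3): starts [9, 32, 57, 73, 91, 108, 112, 150, 172, 176, 182, 188, 233] → cuts [12, 35, 60, 76, 94, 111, 115, 153, 175, 179, 185, 191, 236]
  VbrVI (CTGGCGA, off=3): starts [50, 120, 134, 142, 154, 162, 194, 201, 217, 224, 237] → cuts [53, 123, 137, 145, 157, 165, 197, 204, 220, 227, 240]
  EstII (TTACT, off=1): starts [23, 30, 65] → cuts [24, 31, 66]

All cut coordinates (distinct, sorted): [1, 12, 24, 31, 35, 53, 60, 66, 76, 94, 101, 111, 115, 123, 137, 145, 153, 157, 165, 175, 179, 185, 191, 197, 204, 220, 227, 236, 240]

Fragment lengths:
  1→12: 11 bp
  12→24: 12 bp
  24→31: 7 bp
  31→35: 4 bp
  35→53: 18 bp
  53→60: 7 bp
  60→66: 6 bp
  66→76: 10 bp
  76→94: 18 bp
  94→101: 7 bp
  101→111: 10 bp
  111→115: 4 bp
  115→123: 8 bp
  123→137: 14 bp
  137→145: 8 bp
  145→153: 8 bp
  153→157: 4 bp
  157→165: 8 bp
  165→175: 10 bp
  175→179: 4 bp
  179→185: 6 bp
  185→191: 6 bp
  191→197: 6 bp
  197→204: 7 bp
  204→220: 16 bp
  220→227: 7 bp
  227→236: 9 bp
  236→240: 4 bp
  240→1 (wrap): 249-240+1 = 10 bp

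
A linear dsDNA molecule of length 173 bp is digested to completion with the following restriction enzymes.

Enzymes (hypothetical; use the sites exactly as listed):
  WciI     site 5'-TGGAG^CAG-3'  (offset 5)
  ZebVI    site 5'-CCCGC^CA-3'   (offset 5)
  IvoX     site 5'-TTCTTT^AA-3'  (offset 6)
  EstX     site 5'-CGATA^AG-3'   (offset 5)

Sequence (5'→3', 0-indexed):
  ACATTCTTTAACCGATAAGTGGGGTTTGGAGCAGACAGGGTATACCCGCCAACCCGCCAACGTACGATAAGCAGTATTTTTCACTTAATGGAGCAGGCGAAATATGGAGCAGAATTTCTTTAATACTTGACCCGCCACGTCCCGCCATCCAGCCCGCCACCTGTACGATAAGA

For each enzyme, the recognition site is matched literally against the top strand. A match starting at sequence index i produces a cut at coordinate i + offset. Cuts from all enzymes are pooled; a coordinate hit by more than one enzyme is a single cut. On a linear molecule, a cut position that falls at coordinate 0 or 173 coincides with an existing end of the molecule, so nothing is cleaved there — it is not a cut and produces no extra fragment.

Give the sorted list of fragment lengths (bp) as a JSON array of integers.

Site scan:
  WciI TGGAGCAG/5: at [26, 88, 104] ⇒ [31, 93, 109]
  ZebVI CCCGCCA/5: at [44, 52, 130, 140, 152] ⇒ [49, 57, 135, 145, 157]
  IvoX TTCTTTAA/6: at [3, 115] ⇒ [9, 121]
  EstX CGATAAG/5: at [12, 64, 165] ⇒ [17, 69, 170]

All cut coordinates (distinct, sorted): [9, 17, 31, 49, 57, 69, 93, 109, 121, 135, 145, 157, 170]

Fragments:
  [0,9): 9 bp
  [9,17): 8 bp
  [17,31): 14 bp
  [31,49): 18 bp
  [49,57): 8 bp
  [57,69): 12 bp
  [69,93): 24 bp
  [93,109): 16 bp
  [109,121): 12 bp
  [121,135): 14 bp
  [135,145): 10 bp
  [145,157): 12 bp
  [157,170): 13 bp
  [170,173): 3 bp

[3,8,8,9,10,12,12,12,13,14,14,16,18,24]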